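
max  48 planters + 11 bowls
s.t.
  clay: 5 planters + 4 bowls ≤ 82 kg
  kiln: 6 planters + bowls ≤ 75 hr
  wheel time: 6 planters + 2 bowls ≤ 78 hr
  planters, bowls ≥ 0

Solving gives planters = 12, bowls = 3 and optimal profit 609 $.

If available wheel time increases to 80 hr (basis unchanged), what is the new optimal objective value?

Check each constraint at x*: clay 72/82 (slack 10); kiln 75/75 (tight); wheel time 78/78 (tight).
Slack constraints have shadow price 0 (complementary slackness).
Dual feasibility on the basic columns requires 6·y_kiln + 6·y_wheel time = 48, 1·y_kiln + 2·y_wheel time = 11.
Solving: y_kiln = 5, y_wheel time = 3.
Δz = y_wheel time·Δb = 3 × (2) = 6, so new z* = 609 + 6 = 615.

615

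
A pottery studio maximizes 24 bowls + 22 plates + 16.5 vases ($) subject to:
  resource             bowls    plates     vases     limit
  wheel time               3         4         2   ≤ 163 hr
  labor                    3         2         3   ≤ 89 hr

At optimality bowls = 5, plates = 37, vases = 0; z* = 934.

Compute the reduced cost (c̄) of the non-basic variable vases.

-4.5

At the optimum: wheel time uses 163 of 163 (binding); labor uses 89 of 89 (binding).
Dual feasibility on the basic columns requires 3·y_wheel time + 3·y_labor = 24, 4·y_wheel time + 2·y_labor = 22.
Solving: y_wheel time = 3, y_labor = 5.
Reduced cost of vases: c₃ − yᵀa₃ = 16.5 − (3·2 + 5·3) = 16.5 − 21 = -4.5.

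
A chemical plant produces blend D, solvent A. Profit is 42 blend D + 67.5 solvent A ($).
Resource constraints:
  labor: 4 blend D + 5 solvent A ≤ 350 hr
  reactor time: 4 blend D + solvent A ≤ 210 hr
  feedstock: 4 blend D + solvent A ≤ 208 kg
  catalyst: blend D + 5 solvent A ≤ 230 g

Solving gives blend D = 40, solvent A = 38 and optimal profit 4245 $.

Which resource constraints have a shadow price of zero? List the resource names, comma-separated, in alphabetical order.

feedstock, reactor time

labor: 350/350 (binding)
reactor time: 198/210 (slack 12)
feedstock: 198/208 (slack 10)
catalyst: 230/230 (binding)
By complementary slackness, a constraint with positive slack has shadow price 0 → feedstock, reactor time.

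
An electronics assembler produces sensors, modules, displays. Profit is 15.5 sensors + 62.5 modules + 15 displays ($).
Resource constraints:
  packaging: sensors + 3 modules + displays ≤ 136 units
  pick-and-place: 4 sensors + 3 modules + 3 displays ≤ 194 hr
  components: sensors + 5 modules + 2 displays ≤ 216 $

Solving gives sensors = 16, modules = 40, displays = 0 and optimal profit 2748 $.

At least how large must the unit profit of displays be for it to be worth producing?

Binding: packaging and components. Non-binding: pick-and-place (10 unused).
By complementary slackness, y = 0 for the non-binding constraint.
Dual feasibility on the basic columns requires 1·y_packaging + 1·y_components = 15.5, 3·y_packaging + 5·y_components = 62.5.
This yields shadow prices y_packaging = 7.5, y_components = 8.
displays enters the basis when its profit ≥ yᵀa₃ = 7.5·1 + 8·2 = 23.5.

23.5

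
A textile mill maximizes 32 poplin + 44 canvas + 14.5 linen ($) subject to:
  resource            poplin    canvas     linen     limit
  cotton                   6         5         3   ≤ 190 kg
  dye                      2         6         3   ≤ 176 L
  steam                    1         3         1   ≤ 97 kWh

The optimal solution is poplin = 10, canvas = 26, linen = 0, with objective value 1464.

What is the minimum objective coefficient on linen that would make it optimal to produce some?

24

Check each constraint at x*: cotton 190/190 (tight); dye 176/176 (tight); steam 88/97 (slack 9).
Slack constraints have shadow price 0 (complementary slackness).
From A_Bᵀ y = c: 6·y_cotton + 2·y_dye = 32; 5·y_cotton + 6·y_dye = 44.
This yields shadow prices y_cotton = 4, y_dye = 4.
linen enters the basis when its profit ≥ yᵀa₃ = 4·3 + 4·3 = 24.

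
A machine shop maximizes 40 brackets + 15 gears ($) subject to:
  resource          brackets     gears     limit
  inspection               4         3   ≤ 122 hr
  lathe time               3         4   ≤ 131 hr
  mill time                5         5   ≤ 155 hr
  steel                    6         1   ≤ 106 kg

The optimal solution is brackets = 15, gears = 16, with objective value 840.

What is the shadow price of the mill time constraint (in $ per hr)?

At the optimum: inspection uses 108 of 122 (slack = 14); lathe time uses 109 of 131 (slack = 22); mill time uses 155 of 155 (binding); steel uses 106 of 106 (binding).
Since inspection, lathe time are not tight, their duals are 0.
Dual feasibility on the basic columns requires 5·y_mill time + 6·y_steel = 40, 5·y_mill time + 1·y_steel = 15.
Solving: y_mill time = 2, y_steel = 5.
Shadow price of mill time = 2.

2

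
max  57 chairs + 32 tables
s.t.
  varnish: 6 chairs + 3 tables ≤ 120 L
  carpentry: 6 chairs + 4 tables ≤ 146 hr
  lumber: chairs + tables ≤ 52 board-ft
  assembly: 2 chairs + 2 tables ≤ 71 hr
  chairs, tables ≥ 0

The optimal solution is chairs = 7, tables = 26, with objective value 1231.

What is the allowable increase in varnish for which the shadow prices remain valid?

26

Binding constraints: varnish, carpentry. The basis is B = [[6,3],[6,4]] with det 6.
Per unit increase in varnish, x* moves by d = (0.6667, -1).
The basis stays optimal until tables reaches 0; allowable increase = 26 L.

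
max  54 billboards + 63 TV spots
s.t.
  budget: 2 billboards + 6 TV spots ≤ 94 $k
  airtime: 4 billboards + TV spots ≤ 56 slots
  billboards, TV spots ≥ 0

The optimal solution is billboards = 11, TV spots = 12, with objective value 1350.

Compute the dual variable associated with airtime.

At the optimum: budget uses 94 of 94 (binding); airtime uses 56 of 56 (binding).
From A_Bᵀ y = c: 2·y_budget + 4·y_airtime = 54; 6·y_budget + 1·y_airtime = 63.
→ y_budget = 9 and y_airtime = 9.
Shadow price of airtime = 9.

9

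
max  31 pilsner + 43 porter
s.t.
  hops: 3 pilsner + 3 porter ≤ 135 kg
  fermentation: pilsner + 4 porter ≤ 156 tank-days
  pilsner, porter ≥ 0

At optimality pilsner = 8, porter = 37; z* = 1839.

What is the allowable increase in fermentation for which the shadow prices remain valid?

24

Binding constraints: hops, fermentation. The basis is B = [[3,3],[1,4]] with det 9.
Per unit increase in fermentation, x* moves by d = (-0.3333, 0.3333).
The basis stays optimal until pilsner reaches 0; allowable increase = 24 tank-days.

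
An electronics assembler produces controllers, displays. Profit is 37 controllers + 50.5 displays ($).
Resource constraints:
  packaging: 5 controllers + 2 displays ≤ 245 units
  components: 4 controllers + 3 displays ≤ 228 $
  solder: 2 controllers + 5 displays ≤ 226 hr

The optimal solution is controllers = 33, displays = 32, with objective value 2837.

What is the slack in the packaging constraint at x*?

16

packaging used = 5·33 + 2·32 = 229; slack = 245 − 229 = 16.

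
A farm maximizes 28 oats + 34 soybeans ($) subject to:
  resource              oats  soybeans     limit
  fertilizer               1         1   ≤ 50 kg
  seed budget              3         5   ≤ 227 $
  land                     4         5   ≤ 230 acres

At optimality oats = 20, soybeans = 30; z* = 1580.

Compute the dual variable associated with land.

Binding: fertilizer and land. Non-binding: seed budget (17 unused).
Since seed budget is not tight, its dual is 0.
Dual feasibility on the basic columns requires 1·y_fertilizer + 4·y_land = 28, 1·y_fertilizer + 5·y_land = 34.
This yields shadow prices y_fertilizer = 4, y_land = 6.
Shadow price of land = 6.

6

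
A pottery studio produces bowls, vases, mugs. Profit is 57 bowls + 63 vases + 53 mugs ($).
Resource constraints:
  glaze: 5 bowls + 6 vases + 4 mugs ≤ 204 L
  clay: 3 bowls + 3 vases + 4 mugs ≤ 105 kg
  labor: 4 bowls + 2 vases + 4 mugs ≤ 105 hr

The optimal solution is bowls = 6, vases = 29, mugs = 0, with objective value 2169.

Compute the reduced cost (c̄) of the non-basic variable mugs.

-7

Check each constraint at x*: glaze 204/204 (tight); clay 105/105 (tight); labor 82/105 (slack 23).
Slack constraints have shadow price 0 (complementary slackness).
The binding rows give the dual system: 5·y_glaze + 3·y_clay = 57 and 6·y_glaze + 3·y_clay = 63.
→ y_glaze = 6 and y_clay = 9.
Reduced cost of mugs: c₃ − yᵀa₃ = 53 − (6·4 + 9·4) = 53 − 60 = -7.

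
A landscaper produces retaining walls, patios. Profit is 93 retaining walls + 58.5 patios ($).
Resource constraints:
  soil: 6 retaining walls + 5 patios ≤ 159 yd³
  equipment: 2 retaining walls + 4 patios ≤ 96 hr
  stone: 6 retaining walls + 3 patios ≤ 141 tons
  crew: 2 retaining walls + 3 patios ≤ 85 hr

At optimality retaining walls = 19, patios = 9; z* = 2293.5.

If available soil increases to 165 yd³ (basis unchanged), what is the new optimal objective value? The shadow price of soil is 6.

Δb = 6, so new z* = 2293.5 + (6)·(6) = 2293.5 + 36 = 2329.5.

2329.5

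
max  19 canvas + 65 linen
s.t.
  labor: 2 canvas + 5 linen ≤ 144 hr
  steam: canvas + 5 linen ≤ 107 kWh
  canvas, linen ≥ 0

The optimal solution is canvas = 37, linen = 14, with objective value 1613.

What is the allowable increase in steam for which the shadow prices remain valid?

37

Binding constraints: labor, steam. The basis is B = [[2,5],[1,5]] with det 5.
Per unit increase in steam, x* moves by d = (-1, 0.4).
The basis stays optimal until canvas reaches 0; allowable increase = 37 kWh.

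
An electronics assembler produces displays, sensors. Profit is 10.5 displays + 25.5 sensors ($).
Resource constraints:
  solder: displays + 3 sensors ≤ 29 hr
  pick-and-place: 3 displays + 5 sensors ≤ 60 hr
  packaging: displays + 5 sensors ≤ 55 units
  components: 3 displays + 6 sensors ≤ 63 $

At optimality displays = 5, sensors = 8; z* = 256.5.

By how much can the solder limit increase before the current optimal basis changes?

2.5

Binding constraints: solder, components. The basis is B = [[1,3],[3,6]] with det -3.
Per unit increase in solder, x* moves by d = (-2, 1).
The basis stays optimal until displays reaches 0; allowable increase = 2.5 hr.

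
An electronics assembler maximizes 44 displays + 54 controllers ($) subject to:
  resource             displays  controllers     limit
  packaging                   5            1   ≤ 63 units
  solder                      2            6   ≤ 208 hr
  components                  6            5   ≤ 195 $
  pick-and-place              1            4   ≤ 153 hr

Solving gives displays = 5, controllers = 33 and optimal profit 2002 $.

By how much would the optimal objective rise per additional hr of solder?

4

At the optimum: packaging uses 58 of 63 (slack = 5); solder uses 208 of 208 (binding); components uses 195 of 195 (binding); pick-and-place uses 137 of 153 (slack = 16).
Since packaging, pick-and-place are not tight, their duals are 0.
Dual feasibility on the basic columns requires 2·y_solder + 6·y_components = 44, 6·y_solder + 5·y_components = 54.
This yields shadow prices y_solder = 4, y_components = 6.
Shadow price of solder = 4.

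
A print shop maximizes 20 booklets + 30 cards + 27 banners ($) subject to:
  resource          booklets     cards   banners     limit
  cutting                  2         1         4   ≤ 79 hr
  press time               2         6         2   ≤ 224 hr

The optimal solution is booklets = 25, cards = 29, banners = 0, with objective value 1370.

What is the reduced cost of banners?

-5

Both cutting and press time are binding at x*.
From A_Bᵀ y = c: 2·y_cutting + 2·y_press time = 20; 1·y_cutting + 6·y_press time = 30.
This yields shadow prices y_cutting = 6, y_press time = 4.
Reduced cost of banners: c₃ − yᵀa₃ = 27 − (6·4 + 4·2) = 27 − 32 = -5.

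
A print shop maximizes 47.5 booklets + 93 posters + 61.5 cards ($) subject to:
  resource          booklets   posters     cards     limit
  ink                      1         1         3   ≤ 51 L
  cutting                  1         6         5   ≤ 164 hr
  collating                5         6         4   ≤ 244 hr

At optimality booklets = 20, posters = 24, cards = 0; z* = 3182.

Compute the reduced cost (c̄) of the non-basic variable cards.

-8

Check each constraint at x*: ink 44/51 (slack 7); cutting 164/164 (tight); collating 244/244 (tight).
Slack constraints have shadow price 0 (complementary slackness).
Dual feasibility on the basic columns requires 1·y_cutting + 5·y_collating = 47.5, 6·y_cutting + 6·y_collating = 93.
→ y_cutting = 7.5 and y_collating = 8.
Reduced cost of cards: c₃ − yᵀa₃ = 61.5 − (7.5·5 + 8·4) = 61.5 − 69.5 = -8.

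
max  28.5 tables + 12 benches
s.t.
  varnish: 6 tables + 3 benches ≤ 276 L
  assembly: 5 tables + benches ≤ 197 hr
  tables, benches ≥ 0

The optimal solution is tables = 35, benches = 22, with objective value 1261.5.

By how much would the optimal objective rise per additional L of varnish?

Check each constraint at x*: varnish 276/276 (tight); assembly 197/197 (tight).
From A_Bᵀ y = c: 6·y_varnish + 5·y_assembly = 28.5; 3·y_varnish + 1·y_assembly = 12.
This yields shadow prices y_varnish = 3.5, y_assembly = 1.5.
Shadow price of varnish = 3.5.

3.5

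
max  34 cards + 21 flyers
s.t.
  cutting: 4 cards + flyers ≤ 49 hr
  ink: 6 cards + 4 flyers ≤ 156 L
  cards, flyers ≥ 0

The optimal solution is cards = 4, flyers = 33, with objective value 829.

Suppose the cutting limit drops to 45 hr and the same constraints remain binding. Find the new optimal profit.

At the optimum: cutting uses 49 of 49 (binding); ink uses 156 of 156 (binding).
From A_Bᵀ y = c: 4·y_cutting + 6·y_ink = 34; 1·y_cutting + 4·y_ink = 21.
This yields shadow prices y_cutting = 1, y_ink = 5.
Δz = y_cutting·Δb = 1 × (-4) = -4, so new z* = 829 − 4 = 825.

825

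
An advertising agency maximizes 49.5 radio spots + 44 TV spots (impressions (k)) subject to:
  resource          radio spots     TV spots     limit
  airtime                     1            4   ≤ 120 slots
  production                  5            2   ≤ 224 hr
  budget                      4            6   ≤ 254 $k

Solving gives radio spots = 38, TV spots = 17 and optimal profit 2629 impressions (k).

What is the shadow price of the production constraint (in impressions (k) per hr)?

5.5

Binding: production and budget. Non-binding: airtime (14 unused).
Since airtime is not tight, its dual is 0.
The binding rows give the dual system: 5·y_production + 4·y_budget = 49.5 and 2·y_production + 6·y_budget = 44.
Solving: y_production = 5.5, y_budget = 5.5.
Shadow price of production = 5.5.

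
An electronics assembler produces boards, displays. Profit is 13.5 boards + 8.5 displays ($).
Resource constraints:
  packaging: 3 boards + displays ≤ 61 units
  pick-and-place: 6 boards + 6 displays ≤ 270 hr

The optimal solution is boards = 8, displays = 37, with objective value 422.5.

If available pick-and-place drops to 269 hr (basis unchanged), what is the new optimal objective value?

421.5

Check each constraint at x*: packaging 61/61 (tight); pick-and-place 270/270 (tight).
Dual feasibility on the basic columns requires 3·y_packaging + 6·y_pick-and-place = 13.5, 1·y_packaging + 6·y_pick-and-place = 8.5.
Solving: y_packaging = 2.5, y_pick-and-place = 1.
Δz = y_pick-and-place·Δb = 1 × (-1) = -1, so new z* = 422.5 − 1 = 421.5.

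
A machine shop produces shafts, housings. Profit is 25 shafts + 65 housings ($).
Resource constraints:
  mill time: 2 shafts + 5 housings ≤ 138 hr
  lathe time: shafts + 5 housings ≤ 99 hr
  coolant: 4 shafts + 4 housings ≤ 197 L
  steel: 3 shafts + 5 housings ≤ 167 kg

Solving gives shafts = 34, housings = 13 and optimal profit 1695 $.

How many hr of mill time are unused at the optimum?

mill time used = 2·34 + 5·13 = 133; slack = 138 − 133 = 5.

5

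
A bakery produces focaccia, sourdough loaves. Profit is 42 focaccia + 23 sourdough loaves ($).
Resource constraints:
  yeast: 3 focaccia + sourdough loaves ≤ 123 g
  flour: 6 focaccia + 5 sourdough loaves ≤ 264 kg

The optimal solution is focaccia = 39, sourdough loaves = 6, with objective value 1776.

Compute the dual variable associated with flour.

3

Both yeast and flour are binding at x*.
Dual feasibility on the basic columns requires 3·y_yeast + 6·y_flour = 42, 1·y_yeast + 5·y_flour = 23.
→ y_yeast = 8 and y_flour = 3.
Shadow price of flour = 3.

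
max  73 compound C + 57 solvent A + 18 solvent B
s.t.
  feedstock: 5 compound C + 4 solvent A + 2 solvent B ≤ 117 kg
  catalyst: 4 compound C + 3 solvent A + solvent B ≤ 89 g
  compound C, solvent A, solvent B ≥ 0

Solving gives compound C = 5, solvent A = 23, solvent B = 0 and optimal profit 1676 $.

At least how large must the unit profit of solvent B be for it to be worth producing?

At the optimum: feedstock uses 117 of 117 (binding); catalyst uses 89 of 89 (binding).
Dual feasibility on the basic columns requires 5·y_feedstock + 4·y_catalyst = 73, 4·y_feedstock + 3·y_catalyst = 57.
This yields shadow prices y_feedstock = 9, y_catalyst = 7.
solvent B enters the basis when its profit ≥ yᵀa₃ = 9·2 + 7·1 = 25.

25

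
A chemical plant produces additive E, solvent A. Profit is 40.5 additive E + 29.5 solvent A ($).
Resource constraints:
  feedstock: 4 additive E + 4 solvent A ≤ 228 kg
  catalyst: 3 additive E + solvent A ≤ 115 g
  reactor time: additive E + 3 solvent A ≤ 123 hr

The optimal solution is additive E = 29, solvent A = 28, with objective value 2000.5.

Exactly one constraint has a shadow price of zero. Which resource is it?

reactor time

feedstock: 228/228 (binding)
catalyst: 115/115 (binding)
reactor time: 113/123 (slack 10)
By complementary slackness, a constraint with positive slack has shadow price 0 → reactor time.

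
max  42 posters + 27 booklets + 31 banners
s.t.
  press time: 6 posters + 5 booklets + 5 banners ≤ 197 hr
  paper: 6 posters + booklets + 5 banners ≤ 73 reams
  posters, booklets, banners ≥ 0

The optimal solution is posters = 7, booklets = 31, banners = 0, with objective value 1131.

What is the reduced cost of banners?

At the optimum: press time uses 197 of 197 (binding); paper uses 73 of 73 (binding).
The binding rows give the dual system: 6·y_press time + 6·y_paper = 42 and 5·y_press time + 1·y_paper = 27.
→ y_press time = 5 and y_paper = 2.
Reduced cost of banners: c₃ − yᵀa₃ = 31 − (5·5 + 2·5) = 31 − 35 = -4.

-4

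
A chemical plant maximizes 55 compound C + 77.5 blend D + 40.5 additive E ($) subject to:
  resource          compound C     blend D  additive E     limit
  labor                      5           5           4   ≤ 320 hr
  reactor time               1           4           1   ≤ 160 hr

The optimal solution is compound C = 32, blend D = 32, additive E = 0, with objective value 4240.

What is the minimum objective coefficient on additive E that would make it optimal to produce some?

45.5

At the optimum: labor uses 320 of 320 (binding); reactor time uses 160 of 160 (binding).
The binding rows give the dual system: 5·y_labor + 1·y_reactor time = 55 and 5·y_labor + 4·y_reactor time = 77.5.
Solving: y_labor = 9.5, y_reactor time = 7.5.
additive E enters the basis when its profit ≥ yᵀa₃ = 9.5·4 + 7.5·1 = 45.5.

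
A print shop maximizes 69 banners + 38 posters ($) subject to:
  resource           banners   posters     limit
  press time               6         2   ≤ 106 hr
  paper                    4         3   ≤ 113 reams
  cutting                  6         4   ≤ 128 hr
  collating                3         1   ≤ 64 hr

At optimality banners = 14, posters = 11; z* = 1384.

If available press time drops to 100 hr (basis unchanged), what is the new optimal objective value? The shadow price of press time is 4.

Δb = -6, so new z* = 1384 + (4)·(-6) = 1384 − 24 = 1360.

1360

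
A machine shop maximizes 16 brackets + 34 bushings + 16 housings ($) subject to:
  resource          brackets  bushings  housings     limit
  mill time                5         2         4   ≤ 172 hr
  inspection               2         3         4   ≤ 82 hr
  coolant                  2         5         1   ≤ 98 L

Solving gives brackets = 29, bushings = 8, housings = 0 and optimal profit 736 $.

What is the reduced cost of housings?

At the optimum: mill time uses 161 of 172 (slack = 11); inspection uses 82 of 82 (binding); coolant uses 98 of 98 (binding).
Slack constraints have shadow price 0 (complementary slackness).
The binding rows give the dual system: 2·y_inspection + 2·y_coolant = 16 and 3·y_inspection + 5·y_coolant = 34.
→ y_inspection = 3 and y_coolant = 5.
Reduced cost of housings: c₃ − yᵀa₃ = 16 − (3·4 + 5·1) = 16 − 17 = -1.

-1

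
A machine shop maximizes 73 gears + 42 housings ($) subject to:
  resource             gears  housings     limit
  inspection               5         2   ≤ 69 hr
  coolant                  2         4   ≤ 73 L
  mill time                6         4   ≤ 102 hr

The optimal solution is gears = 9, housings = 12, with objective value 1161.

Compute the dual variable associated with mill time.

8

Check each constraint at x*: inspection 69/69 (tight); coolant 66/73 (slack 7); mill time 102/102 (tight).
Slack constraints have shadow price 0 (complementary slackness).
From A_Bᵀ y = c: 5·y_inspection + 6·y_mill time = 73; 2·y_inspection + 4·y_mill time = 42.
This yields shadow prices y_inspection = 5, y_mill time = 8.
Shadow price of mill time = 8.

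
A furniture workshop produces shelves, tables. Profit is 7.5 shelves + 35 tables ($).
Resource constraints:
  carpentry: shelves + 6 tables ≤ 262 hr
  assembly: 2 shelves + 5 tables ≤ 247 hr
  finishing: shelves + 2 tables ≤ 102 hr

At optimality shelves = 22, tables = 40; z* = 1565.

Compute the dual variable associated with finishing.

At the optimum: carpentry uses 262 of 262 (binding); assembly uses 244 of 247 (slack = 3); finishing uses 102 of 102 (binding).
Since assembly is not tight, its dual is 0.
From A_Bᵀ y = c: 1·y_carpentry + 1·y_finishing = 7.5; 6·y_carpentry + 2·y_finishing = 35.
Solving: y_carpentry = 5, y_finishing = 2.5.
Shadow price of finishing = 2.5.

2.5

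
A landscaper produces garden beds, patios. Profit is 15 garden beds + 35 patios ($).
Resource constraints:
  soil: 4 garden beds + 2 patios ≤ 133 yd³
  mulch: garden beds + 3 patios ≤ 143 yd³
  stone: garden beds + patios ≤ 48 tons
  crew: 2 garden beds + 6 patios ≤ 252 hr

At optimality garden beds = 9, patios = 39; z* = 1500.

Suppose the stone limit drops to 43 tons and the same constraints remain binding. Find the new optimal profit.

1475

Binding: stone and crew. Non-binding: soil (19 unused), mulch (17 unused).
By complementary slackness, y = 0 for the non-binding constraints.
The binding rows give the dual system: 1·y_stone + 2·y_crew = 15 and 1·y_stone + 6·y_crew = 35.
This yields shadow prices y_stone = 5, y_crew = 5.
Δz = y_stone·Δb = 5 × (-5) = -25, so new z* = 1500 − 25 = 1475.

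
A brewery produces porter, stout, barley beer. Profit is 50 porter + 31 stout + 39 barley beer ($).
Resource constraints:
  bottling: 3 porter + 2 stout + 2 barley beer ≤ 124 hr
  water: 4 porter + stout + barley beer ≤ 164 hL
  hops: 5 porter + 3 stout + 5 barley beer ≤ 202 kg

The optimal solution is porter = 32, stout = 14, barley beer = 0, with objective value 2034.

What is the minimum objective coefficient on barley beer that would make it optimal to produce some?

45

At the optimum: bottling uses 124 of 124 (binding); water uses 142 of 164 (slack = 22); hops uses 202 of 202 (binding).
Since water is not tight, its dual is 0.
Dual feasibility on the basic columns requires 3·y_bottling + 5·y_hops = 50, 2·y_bottling + 3·y_hops = 31.
→ y_bottling = 5 and y_hops = 7.
barley beer enters the basis when its profit ≥ yᵀa₃ = 5·2 + 7·5 = 45.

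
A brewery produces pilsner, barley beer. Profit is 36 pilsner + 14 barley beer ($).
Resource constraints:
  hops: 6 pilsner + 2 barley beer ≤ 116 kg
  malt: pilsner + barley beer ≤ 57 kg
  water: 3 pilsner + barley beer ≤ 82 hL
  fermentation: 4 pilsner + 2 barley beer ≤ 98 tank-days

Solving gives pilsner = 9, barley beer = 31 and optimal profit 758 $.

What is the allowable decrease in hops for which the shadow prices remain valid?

18

Binding constraints: hops, fermentation. The basis is B = [[6,2],[4,2]] with det 4.
Per unit decrease in hops, x* moves by d = (-0.5, 1).
The basis stays optimal until pilsner reaches 0; allowable decrease = 18 kg.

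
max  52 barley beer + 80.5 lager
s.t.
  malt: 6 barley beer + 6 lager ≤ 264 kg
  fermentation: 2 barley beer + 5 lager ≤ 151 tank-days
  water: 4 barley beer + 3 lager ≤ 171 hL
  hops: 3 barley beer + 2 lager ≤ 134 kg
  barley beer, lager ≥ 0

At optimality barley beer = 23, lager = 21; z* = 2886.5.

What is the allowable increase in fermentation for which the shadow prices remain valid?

69

Binding constraints: malt, fermentation. The basis is B = [[6,6],[2,5]] with det 18.
Per unit increase in fermentation, x* moves by d = (-0.3333, 0.3333).
The basis stays optimal until barley beer reaches 0; allowable increase = 69 tank-days.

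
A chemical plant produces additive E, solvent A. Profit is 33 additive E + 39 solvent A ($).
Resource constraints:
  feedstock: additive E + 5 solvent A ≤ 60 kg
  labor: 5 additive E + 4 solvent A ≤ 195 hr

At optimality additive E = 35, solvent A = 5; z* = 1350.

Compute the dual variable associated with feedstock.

3

At the optimum: feedstock uses 60 of 60 (binding); labor uses 195 of 195 (binding).
Dual feasibility on the basic columns requires 1·y_feedstock + 5·y_labor = 33, 5·y_feedstock + 4·y_labor = 39.
Solving: y_feedstock = 3, y_labor = 6.
Shadow price of feedstock = 3.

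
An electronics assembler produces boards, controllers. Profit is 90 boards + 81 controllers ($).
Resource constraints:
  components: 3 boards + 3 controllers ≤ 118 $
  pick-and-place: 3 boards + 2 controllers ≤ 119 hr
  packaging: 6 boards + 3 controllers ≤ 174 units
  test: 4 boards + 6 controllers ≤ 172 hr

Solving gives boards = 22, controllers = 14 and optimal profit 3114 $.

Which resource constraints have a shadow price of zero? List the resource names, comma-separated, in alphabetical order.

components: 108/118 (slack 10)
pick-and-place: 94/119 (slack 25)
packaging: 174/174 (binding)
test: 172/172 (binding)
By complementary slackness, a constraint with positive slack has shadow price 0 → components, pick-and-place.

components, pick-and-place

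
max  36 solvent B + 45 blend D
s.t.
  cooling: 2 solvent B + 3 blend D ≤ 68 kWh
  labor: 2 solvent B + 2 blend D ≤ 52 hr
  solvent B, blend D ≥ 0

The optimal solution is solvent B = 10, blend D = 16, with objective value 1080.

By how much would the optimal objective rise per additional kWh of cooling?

Check each constraint at x*: cooling 68/68 (tight); labor 52/52 (tight).
From A_Bᵀ y = c: 2·y_cooling + 2·y_labor = 36; 3·y_cooling + 2·y_labor = 45.
→ y_cooling = 9 and y_labor = 9.
Shadow price of cooling = 9.

9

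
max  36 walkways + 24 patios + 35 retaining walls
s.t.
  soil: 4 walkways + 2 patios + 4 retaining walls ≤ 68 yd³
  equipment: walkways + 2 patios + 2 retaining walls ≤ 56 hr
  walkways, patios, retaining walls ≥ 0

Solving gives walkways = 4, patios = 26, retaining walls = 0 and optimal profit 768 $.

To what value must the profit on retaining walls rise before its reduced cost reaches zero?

Both soil and equipment are binding at x*.
Dual feasibility on the basic columns requires 4·y_soil + 1·y_equipment = 36, 2·y_soil + 2·y_equipment = 24.
→ y_soil = 8 and y_equipment = 4.
retaining walls enters the basis when its profit ≥ yᵀa₃ = 8·4 + 4·2 = 40.

40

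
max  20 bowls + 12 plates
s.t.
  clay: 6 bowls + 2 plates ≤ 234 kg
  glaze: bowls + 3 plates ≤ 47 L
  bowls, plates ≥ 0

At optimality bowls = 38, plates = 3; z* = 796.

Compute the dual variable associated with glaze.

2

Check each constraint at x*: clay 234/234 (tight); glaze 47/47 (tight).
Dual feasibility on the basic columns requires 6·y_clay + 1·y_glaze = 20, 2·y_clay + 3·y_glaze = 12.
This yields shadow prices y_clay = 3, y_glaze = 2.
Shadow price of glaze = 2.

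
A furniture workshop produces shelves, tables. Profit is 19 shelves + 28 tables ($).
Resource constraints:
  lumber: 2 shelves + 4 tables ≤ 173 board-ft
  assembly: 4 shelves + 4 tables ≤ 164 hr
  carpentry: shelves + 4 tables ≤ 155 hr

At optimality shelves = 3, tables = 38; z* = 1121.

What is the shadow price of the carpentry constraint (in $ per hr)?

3

Check each constraint at x*: lumber 158/173 (slack 15); assembly 164/164 (tight); carpentry 155/155 (tight).
By complementary slackness, y = 0 for the non-binding constraint.
The binding rows give the dual system: 4·y_assembly + 1·y_carpentry = 19 and 4·y_assembly + 4·y_carpentry = 28.
Solving: y_assembly = 4, y_carpentry = 3.
Shadow price of carpentry = 3.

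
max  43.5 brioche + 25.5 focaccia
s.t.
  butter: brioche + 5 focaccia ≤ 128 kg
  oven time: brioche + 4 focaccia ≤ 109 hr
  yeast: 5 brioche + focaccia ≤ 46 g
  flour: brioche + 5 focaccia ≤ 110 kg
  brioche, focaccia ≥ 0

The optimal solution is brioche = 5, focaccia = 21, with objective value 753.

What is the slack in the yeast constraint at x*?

yeast used = 5·5 + 1·21 = 46; slack = 46 − 46 = 0.

0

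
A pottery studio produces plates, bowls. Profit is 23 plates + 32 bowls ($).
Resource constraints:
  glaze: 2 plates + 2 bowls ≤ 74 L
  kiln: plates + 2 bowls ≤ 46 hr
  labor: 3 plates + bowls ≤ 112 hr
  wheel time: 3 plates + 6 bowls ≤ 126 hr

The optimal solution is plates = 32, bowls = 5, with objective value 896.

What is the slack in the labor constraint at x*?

11

labor used = 3·32 + 1·5 = 101; slack = 112 − 101 = 11.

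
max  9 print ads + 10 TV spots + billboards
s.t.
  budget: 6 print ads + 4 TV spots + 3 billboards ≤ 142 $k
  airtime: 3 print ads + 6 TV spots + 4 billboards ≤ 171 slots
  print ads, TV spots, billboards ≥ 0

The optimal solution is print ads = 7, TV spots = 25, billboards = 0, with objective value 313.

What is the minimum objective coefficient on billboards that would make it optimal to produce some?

At the optimum: budget uses 142 of 142 (binding); airtime uses 171 of 171 (binding).
Dual feasibility on the basic columns requires 6·y_budget + 3·y_airtime = 9, 4·y_budget + 6·y_airtime = 10.
Solving: y_budget = 1, y_airtime = 1.
billboards enters the basis when its profit ≥ yᵀa₃ = 1·3 + 1·4 = 7.

7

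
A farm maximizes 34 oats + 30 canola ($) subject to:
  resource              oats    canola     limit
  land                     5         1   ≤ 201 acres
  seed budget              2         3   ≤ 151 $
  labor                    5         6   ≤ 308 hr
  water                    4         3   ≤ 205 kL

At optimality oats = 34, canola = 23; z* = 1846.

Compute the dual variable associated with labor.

2

Check each constraint at x*: land 193/201 (slack 8); seed budget 137/151 (slack 14); labor 308/308 (tight); water 205/205 (tight).
By complementary slackness, y = 0 for the non-binding constraints.
Dual feasibility on the basic columns requires 5·y_labor + 4·y_water = 34, 6·y_labor + 3·y_water = 30.
This yields shadow prices y_labor = 2, y_water = 6.
Shadow price of labor = 2.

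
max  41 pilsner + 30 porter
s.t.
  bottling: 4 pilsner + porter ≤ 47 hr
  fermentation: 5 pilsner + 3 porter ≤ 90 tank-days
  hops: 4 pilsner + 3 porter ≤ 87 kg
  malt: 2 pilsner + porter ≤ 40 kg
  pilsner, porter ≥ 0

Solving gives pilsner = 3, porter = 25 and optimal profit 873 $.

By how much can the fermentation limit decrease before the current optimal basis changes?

3

Binding constraints: fermentation, hops. The basis is B = [[5,3],[4,3]] with det 3.
Per unit decrease in fermentation, x* moves by d = (-1, 1.3333).
The basis stays optimal until pilsner reaches 0; allowable decrease = 3 tank-days.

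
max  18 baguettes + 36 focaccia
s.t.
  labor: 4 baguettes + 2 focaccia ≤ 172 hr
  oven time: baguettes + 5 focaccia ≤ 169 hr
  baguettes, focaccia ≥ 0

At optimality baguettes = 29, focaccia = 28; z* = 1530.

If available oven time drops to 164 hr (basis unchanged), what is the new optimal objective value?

1500

At the optimum: labor uses 172 of 172 (binding); oven time uses 169 of 169 (binding).
From A_Bᵀ y = c: 4·y_labor + 1·y_oven time = 18; 2·y_labor + 5·y_oven time = 36.
This yields shadow prices y_labor = 3, y_oven time = 6.
Δz = y_oven time·Δb = 6 × (-5) = -30, so new z* = 1530 − 30 = 1500.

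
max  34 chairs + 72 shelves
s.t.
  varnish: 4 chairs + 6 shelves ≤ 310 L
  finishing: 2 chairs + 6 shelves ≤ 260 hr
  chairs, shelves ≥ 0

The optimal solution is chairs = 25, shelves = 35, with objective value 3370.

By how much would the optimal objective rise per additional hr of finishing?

7

At the optimum: varnish uses 310 of 310 (binding); finishing uses 260 of 260 (binding).
From A_Bᵀ y = c: 4·y_varnish + 2·y_finishing = 34; 6·y_varnish + 6·y_finishing = 72.
Solving: y_varnish = 5, y_finishing = 7.
Shadow price of finishing = 7.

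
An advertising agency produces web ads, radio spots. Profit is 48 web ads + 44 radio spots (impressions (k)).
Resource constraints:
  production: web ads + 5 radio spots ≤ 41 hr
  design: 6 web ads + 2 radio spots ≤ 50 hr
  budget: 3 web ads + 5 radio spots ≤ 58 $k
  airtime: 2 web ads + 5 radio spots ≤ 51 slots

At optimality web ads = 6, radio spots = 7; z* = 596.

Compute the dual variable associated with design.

7

Check each constraint at x*: production 41/41 (tight); design 50/50 (tight); budget 53/58 (slack 5); airtime 47/51 (slack 4).
By complementary slackness, y = 0 for the non-binding constraints.
The binding rows give the dual system: 1·y_production + 6·y_design = 48 and 5·y_production + 2·y_design = 44.
This yields shadow prices y_production = 6, y_design = 7.
Shadow price of design = 7.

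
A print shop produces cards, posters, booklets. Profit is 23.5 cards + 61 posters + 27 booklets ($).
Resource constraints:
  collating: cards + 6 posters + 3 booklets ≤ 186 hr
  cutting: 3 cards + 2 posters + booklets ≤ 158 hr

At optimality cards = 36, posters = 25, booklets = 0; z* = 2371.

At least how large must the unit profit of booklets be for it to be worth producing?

At the optimum: collating uses 186 of 186 (binding); cutting uses 158 of 158 (binding).
From A_Bᵀ y = c: 1·y_collating + 3·y_cutting = 23.5; 6·y_collating + 2·y_cutting = 61.
→ y_collating = 8.5 and y_cutting = 5.
booklets enters the basis when its profit ≥ yᵀa₃ = 8.5·3 + 5·1 = 30.5.

30.5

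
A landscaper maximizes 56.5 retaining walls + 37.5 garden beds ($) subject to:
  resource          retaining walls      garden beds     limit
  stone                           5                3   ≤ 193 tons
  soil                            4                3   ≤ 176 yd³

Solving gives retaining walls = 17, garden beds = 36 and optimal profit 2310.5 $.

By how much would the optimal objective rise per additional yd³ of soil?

Check each constraint at x*: stone 193/193 (tight); soil 176/176 (tight).
From A_Bᵀ y = c: 5·y_stone + 4·y_soil = 56.5; 3·y_stone + 3·y_soil = 37.5.
Solving: y_stone = 6.5, y_soil = 6.
Shadow price of soil = 6.

6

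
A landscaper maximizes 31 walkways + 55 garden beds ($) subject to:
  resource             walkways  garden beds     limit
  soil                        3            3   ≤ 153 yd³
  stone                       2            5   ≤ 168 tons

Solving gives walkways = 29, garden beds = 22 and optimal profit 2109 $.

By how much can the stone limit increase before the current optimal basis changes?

Binding constraints: soil, stone. The basis is B = [[3,3],[2,5]] with det 9.
Per unit increase in stone, x* moves by d = (-0.3333, 0.3333).
The basis stays optimal until walkways reaches 0; allowable increase = 87 tons.

87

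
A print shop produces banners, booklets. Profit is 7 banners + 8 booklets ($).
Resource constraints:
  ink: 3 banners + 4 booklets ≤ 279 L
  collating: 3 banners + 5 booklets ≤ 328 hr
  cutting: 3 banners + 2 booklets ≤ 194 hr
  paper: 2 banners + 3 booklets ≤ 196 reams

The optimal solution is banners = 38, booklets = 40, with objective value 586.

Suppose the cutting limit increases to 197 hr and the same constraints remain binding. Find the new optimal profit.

At the optimum: ink uses 274 of 279 (slack = 5); collating uses 314 of 328 (slack = 14); cutting uses 194 of 194 (binding); paper uses 196 of 196 (binding).
Slack constraints have shadow price 0 (complementary slackness).
Dual feasibility on the basic columns requires 3·y_cutting + 2·y_paper = 7, 2·y_cutting + 3·y_paper = 8.
This yields shadow prices y_cutting = 1, y_paper = 2.
Δz = y_cutting·Δb = 1 × (3) = 3, so new z* = 586 + 3 = 589.

589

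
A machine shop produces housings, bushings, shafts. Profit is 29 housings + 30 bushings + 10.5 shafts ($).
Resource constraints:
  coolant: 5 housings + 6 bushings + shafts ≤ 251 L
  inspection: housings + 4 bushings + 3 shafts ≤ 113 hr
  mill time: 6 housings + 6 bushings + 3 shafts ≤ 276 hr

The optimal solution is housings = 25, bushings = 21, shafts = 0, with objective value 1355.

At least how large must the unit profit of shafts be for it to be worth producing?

Check each constraint at x*: coolant 251/251 (tight); inspection 109/113 (slack 4); mill time 276/276 (tight).
By complementary slackness, y = 0 for the non-binding constraint.
The binding rows give the dual system: 5·y_coolant + 6·y_mill time = 29 and 6·y_coolant + 6·y_mill time = 30.
→ y_coolant = 1 and y_mill time = 4.
shafts enters the basis when its profit ≥ yᵀa₃ = 1·1 + 4·3 = 13.

13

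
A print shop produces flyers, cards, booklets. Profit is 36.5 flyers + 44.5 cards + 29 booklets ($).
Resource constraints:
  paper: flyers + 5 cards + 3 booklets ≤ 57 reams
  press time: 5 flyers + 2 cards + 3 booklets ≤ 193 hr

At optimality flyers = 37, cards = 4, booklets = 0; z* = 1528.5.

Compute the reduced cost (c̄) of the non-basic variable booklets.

-8.5

At the optimum: paper uses 57 of 57 (binding); press time uses 193 of 193 (binding).
From A_Bᵀ y = c: 1·y_paper + 5·y_press time = 36.5; 5·y_paper + 2·y_press time = 44.5.
This yields shadow prices y_paper = 6.5, y_press time = 6.
Reduced cost of booklets: c₃ − yᵀa₃ = 29 − (6.5·3 + 6·3) = 29 − 37.5 = -8.5.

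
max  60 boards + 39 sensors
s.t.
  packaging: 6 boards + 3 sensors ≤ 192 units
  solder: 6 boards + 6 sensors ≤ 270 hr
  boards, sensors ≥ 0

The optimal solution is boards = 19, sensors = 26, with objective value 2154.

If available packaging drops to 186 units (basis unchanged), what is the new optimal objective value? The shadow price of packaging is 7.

2112

Δb = -6, so new z* = 2154 + (7)·(-6) = 2154 − 42 = 2112.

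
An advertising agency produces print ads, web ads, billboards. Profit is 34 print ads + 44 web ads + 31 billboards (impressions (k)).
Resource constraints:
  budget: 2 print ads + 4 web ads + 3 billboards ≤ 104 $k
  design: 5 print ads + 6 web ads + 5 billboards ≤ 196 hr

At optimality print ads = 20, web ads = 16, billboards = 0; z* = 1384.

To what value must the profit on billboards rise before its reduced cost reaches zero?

36

Check each constraint at x*: budget 104/104 (tight); design 196/196 (tight).
From A_Bᵀ y = c: 2·y_budget + 5·y_design = 34; 4·y_budget + 6·y_design = 44.
Solving: y_budget = 2, y_design = 6.
billboards enters the basis when its profit ≥ yᵀa₃ = 2·3 + 6·5 = 36.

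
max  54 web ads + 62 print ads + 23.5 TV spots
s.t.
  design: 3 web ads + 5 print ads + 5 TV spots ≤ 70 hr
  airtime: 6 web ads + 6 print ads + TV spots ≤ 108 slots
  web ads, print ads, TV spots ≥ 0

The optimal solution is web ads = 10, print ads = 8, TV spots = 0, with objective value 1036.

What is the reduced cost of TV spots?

At the optimum: design uses 70 of 70 (binding); airtime uses 108 of 108 (binding).
Dual feasibility on the basic columns requires 3·y_design + 6·y_airtime = 54, 5·y_design + 6·y_airtime = 62.
→ y_design = 4 and y_airtime = 7.
Reduced cost of TV spots: c₃ − yᵀa₃ = 23.5 − (4·5 + 7·1) = 23.5 − 27 = -3.5.

-3.5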